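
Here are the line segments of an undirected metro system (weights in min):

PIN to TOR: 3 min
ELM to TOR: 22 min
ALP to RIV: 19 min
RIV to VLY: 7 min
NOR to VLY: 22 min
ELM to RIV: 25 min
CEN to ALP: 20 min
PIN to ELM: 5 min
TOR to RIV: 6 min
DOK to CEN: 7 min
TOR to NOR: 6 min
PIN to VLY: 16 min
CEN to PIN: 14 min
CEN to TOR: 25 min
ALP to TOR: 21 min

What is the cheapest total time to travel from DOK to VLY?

Enumerating some paths:
DOK–CEN–PIN–VLY: 7+14+16 = 37
DOK–CEN–TOR–PIN–VLY: 7+25+3+16 = 51
DOK–CEN–TOR–RIV–VLY: 7+25+6+7 = 45
Cheapest is DOK–CEN–PIN–VLY at 37 min.

37 min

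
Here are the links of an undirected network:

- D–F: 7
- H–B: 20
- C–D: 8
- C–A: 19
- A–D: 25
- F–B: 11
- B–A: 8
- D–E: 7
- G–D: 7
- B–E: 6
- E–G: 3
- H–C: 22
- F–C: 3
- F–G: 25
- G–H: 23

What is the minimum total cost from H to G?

23

Compare a few routes:
H → C → D → G: 22+8+7 = 37
H → B → E → G: 20+6+3 = 29
H → C → F → D → G: 22+3+7+7 = 39
H → G: 23 = 23
Cheapest is H → G at 23.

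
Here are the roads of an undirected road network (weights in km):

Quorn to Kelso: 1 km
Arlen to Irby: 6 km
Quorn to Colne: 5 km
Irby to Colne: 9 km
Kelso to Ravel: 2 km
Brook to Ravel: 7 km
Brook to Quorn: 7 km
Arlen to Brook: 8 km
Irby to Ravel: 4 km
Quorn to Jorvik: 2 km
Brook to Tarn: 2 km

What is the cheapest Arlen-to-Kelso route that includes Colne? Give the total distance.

21 km

Shortest Arlen→Colne: Arlen → Irby → Colne = 15
Best Colne to Kelso: Colne → Quorn → Kelso costing 6
Total via Colne: 15 + 6 = 21 km.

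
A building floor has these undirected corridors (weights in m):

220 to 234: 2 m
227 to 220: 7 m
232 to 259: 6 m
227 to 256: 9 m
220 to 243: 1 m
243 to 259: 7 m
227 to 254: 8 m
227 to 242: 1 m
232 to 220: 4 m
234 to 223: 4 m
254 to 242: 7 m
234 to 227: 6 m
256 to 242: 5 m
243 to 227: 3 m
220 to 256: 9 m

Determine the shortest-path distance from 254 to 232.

16 m

Enumerating some paths:
254 - 242 - 227 - 220 - 232: 7+1+7+4 = 19
254 - 227 - 243 - 220 - 232: 8+3+1+4 = 16
254 - 227 - 220 - 232: 8+7+4 = 19
Cheapest is 254 - 227 - 243 - 220 - 232 at 16 m.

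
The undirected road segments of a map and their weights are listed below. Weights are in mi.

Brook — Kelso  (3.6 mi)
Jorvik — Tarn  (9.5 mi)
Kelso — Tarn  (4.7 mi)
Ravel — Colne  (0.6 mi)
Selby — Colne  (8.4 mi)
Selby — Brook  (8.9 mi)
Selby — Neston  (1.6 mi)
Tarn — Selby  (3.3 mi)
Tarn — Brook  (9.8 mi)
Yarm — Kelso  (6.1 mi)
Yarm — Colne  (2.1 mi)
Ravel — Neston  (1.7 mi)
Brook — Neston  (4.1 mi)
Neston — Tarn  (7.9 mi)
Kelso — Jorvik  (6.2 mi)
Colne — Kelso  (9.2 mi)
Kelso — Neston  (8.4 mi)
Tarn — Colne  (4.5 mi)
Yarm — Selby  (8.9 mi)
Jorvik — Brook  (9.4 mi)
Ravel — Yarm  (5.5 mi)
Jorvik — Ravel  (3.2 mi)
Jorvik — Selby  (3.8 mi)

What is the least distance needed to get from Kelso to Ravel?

Compare a few routes:
Kelso–Yarm–Colne–Ravel: 6.1+2.1+0.6 = 8.8
Kelso–Brook–Neston–Ravel: 3.6+4.1+1.7 = 9.4
Kelso–Jorvik–Ravel: 6.2+3.2 = 9.4
Cheapest is Kelso–Yarm–Colne–Ravel at 8.8 mi.

8.8 mi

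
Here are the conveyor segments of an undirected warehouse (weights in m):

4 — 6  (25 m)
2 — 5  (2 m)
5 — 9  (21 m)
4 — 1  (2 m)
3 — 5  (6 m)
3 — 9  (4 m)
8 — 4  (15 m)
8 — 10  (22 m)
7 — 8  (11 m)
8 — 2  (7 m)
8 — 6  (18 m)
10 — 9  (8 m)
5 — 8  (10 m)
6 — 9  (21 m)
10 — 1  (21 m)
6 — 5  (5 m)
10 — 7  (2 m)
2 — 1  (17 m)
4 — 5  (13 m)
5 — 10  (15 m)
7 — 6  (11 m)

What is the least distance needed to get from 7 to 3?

Compare a few routes:
7 → 10 → 5 → 3: 2+15+6 = 23
7 → 6 → 5 → 3: 11+5+6 = 22
7 → 10 → 9 → 3: 2+8+4 = 14
The minimum is 14 m via 7 → 10 → 9 → 3.

14 m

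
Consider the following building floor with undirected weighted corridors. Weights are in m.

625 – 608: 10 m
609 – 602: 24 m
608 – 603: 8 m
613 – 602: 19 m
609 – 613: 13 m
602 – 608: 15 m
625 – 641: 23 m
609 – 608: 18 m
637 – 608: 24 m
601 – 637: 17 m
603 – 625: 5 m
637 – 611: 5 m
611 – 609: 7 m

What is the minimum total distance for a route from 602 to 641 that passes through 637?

Best 602 to 637: 602–609–611–637 costing 36
Shortest 637→641: 637–608–625–641 = 57
Total via 637: 36 + 57 = 93 m.

93 m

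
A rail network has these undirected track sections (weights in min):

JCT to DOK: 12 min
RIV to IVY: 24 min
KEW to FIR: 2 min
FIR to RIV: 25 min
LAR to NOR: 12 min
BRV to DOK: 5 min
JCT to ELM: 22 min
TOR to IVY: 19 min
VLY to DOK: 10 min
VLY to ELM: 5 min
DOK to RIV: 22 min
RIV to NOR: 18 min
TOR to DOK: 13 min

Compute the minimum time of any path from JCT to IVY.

Candidate routes:
JCT → DOK → TOR → IVY: 12+13+19 = 44
JCT → DOK → RIV → IVY: 12+22+24 = 58
JCT → ELM → VLY → DOK → TOR → IVY: 22+5+10+13+19 = 69
Cheapest is JCT → DOK → TOR → IVY at 44 min.

44 min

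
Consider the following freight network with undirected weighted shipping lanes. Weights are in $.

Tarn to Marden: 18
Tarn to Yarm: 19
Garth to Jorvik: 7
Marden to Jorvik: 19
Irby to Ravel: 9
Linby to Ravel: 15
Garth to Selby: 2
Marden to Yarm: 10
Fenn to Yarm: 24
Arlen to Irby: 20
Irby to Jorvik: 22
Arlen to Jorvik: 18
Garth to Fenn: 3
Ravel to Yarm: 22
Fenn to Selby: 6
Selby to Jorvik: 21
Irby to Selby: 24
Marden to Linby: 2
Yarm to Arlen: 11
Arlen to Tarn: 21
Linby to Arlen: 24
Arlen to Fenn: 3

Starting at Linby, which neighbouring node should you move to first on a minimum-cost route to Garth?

Marden

Candidate routes:
Linby → Marden → Jorvik → Garth: 2+19+7 = 28
Linby → Marden → Yarm → Arlen → Fenn → Garth: 2+10+11+3+3 = 29
The minimum is $28 via Linby → Marden → Jorvik → Garth.
So from Linby the first move is to Marden.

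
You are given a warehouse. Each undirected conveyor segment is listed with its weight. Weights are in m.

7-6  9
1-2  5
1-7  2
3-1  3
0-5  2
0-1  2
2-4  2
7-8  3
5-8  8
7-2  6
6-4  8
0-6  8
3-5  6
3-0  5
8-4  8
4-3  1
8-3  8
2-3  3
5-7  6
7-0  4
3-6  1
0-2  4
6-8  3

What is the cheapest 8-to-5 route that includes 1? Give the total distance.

9 m

Shortest 8→1: 8–7–1 = 5
Shortest 1→5: 1–0–5 = 4
Total via 1: 5 + 4 = 9 m.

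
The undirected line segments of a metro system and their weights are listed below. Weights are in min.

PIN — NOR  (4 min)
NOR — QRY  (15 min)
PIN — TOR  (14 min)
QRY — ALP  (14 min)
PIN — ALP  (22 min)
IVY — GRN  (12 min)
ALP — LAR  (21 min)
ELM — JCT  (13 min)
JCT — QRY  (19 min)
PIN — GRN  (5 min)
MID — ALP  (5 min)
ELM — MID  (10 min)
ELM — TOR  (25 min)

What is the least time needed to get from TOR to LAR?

57 min

Compare a few routes:
TOR → PIN → NOR → QRY → ALP → LAR: 14+4+15+14+21 = 68
TOR → ELM → MID → ALP → LAR: 25+10+5+21 = 61
TOR → PIN → ALP → LAR: 14+22+21 = 57
The minimum is 57 min via TOR → PIN → ALP → LAR.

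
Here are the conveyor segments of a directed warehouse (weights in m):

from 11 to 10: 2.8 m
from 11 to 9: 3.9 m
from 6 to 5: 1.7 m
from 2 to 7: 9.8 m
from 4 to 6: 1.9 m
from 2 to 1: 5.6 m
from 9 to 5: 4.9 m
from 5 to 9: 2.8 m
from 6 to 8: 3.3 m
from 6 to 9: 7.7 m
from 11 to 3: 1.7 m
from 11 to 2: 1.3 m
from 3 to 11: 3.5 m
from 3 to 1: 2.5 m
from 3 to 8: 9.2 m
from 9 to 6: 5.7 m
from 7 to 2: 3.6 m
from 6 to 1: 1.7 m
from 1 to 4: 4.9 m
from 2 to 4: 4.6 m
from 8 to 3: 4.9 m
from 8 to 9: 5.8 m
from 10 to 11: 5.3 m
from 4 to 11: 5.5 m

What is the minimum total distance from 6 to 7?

22.8 m

Settle nodes by increasing distance from 6:
6: 0
1: 1.7  (via 6)
5: 1.7  (via 6)
8: 3.3  (via 6)
9: 4.5  (via 5)
4: 6.6  (via 1)
3: 8.2  (via 8)
11: 11.7  (via 3)
2: 13  (via 11)
10: 14.5  (via 11)
7: 22.8  (via 2)
Shortest route: 6 → 8 → 3 → 11 → 2 → 7 = 22.8 m.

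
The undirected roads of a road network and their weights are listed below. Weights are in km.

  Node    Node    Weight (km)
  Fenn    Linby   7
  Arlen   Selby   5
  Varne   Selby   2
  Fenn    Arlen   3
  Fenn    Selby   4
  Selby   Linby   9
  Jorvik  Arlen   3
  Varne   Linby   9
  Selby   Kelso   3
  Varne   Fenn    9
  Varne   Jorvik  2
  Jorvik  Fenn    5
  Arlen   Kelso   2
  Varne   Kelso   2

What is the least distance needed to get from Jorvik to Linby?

Enumerating some paths:
Jorvik–Varne–Linby: 2+9 = 11
Jorvik–Fenn–Linby: 5+7 = 12
Jorvik–Arlen–Fenn–Linby: 3+3+7 = 13
Cheapest is Jorvik–Varne–Linby at 11 km.

11 km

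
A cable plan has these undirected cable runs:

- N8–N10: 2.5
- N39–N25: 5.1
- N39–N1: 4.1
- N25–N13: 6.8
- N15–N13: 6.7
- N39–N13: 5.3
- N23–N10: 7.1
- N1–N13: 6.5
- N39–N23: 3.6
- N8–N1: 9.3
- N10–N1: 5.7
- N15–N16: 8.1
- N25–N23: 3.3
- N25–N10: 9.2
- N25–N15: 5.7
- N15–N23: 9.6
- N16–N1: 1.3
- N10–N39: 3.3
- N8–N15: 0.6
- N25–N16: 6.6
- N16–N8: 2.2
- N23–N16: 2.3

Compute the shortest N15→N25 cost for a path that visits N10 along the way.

11.5

Best N15 to N10: N15 → N8 → N10 costing 3.1
Shortest N10→N25: N10 → N39 → N25 = 8.4
Total via N10: 3.1 + 8.4 = 11.5.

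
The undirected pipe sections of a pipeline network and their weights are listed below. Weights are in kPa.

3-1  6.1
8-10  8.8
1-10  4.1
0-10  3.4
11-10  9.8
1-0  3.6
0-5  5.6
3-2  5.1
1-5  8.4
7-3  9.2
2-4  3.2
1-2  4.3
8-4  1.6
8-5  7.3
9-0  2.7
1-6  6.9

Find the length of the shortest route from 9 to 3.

Settle nodes by increasing distance from 9:
9: 0
0: 2.7  (via 9)
10: 6.1  (via 0)
1: 6.3  (via 0)
5: 8.3  (via 0)
2: 10.6  (via 1)
3: 12.4  (via 1)
Shortest route: 9 → 0 → 1 → 3 = 12.4 kPa.

12.4 kPa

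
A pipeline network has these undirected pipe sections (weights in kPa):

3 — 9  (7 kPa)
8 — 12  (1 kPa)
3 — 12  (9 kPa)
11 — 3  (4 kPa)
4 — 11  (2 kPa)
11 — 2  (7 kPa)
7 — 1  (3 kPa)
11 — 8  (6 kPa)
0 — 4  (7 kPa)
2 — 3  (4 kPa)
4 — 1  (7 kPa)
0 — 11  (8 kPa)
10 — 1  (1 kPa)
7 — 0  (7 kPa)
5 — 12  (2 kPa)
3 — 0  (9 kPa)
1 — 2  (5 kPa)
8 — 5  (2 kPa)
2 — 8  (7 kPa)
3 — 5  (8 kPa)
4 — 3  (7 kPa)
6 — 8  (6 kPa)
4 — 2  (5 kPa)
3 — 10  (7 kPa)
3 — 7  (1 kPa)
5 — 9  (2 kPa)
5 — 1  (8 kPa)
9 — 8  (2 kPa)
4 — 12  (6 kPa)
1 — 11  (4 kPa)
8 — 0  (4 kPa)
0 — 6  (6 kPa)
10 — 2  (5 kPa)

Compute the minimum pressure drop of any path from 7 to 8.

Compare a few routes:
7 - 3 - 9 - 8: 1+7+2 = 10
7 - 0 - 8: 7+4 = 11
The minimum is 10 kPa via 7 - 3 - 9 - 8.

10 kPa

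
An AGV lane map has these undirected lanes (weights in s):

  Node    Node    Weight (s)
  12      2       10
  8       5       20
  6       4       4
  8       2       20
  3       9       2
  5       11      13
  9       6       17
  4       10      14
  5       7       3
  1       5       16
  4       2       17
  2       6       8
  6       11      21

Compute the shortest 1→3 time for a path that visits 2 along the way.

Best 1 to 2: 1 → 5 → 8 → 2 costing 56
Shortest 2→3: 2 → 6 → 9 → 3 = 27
Total via 2: 56 + 27 = 83 s.

83 s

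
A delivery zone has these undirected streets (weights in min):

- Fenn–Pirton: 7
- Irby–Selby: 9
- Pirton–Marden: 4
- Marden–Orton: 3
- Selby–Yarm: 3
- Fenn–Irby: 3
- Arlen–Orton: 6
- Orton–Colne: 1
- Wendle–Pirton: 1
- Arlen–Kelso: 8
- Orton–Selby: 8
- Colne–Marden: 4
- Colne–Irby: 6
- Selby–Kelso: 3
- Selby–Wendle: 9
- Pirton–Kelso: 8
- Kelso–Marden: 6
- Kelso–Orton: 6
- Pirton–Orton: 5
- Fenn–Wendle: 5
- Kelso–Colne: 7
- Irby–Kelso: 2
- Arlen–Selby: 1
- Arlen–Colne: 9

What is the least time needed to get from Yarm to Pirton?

Enumerating some paths:
Yarm - Selby - Arlen - Orton - Pirton: 3+1+6+5 = 15
Yarm - Selby - Wendle - Pirton: 3+9+1 = 13
Yarm - Selby - Kelso - Pirton: 3+3+8 = 14
The minimum is 13 min via Yarm - Selby - Wendle - Pirton.

13 min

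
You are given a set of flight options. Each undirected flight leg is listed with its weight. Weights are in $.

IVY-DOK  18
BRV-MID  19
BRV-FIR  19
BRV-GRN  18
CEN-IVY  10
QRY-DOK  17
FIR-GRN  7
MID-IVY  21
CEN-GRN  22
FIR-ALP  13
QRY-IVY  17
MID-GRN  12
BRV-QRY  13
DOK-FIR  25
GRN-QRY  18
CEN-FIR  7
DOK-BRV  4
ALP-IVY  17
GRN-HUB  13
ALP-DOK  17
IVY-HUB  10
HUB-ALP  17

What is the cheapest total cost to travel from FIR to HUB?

Candidate routes:
FIR - CEN - IVY - HUB: 7+10+10 = 27
FIR - ALP - IVY - HUB: 13+17+10 = 40
FIR - ALP - HUB: 13+17 = 30
FIR - GRN - HUB: 7+13 = 20
The minimum is $20 via FIR - GRN - HUB.

$20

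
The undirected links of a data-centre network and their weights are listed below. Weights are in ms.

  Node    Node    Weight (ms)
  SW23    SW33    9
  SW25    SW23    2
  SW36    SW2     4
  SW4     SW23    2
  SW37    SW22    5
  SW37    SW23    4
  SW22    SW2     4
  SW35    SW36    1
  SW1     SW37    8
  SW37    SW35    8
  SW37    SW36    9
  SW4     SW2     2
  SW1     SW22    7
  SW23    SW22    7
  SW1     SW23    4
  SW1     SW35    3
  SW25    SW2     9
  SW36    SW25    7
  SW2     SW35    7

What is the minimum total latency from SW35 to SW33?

Enumerating some paths:
SW35 - SW1 - SW23 - SW33: 3+4+9 = 16
SW35 - SW36 - SW2 - SW4 - SW23 - SW33: 1+4+2+2+9 = 18
Cheapest is SW35 - SW1 - SW23 - SW33 at 16 ms.

16 ms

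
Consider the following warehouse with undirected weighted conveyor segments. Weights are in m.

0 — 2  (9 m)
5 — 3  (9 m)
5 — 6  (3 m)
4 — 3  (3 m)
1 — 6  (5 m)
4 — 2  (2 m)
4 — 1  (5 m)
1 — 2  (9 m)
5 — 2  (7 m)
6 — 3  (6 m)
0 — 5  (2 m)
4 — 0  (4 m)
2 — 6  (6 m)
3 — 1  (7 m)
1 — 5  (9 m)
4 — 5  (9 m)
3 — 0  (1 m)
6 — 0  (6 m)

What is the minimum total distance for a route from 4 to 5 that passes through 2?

Best 4 to 2: 4–2 costing 2
Best 2 to 5: 2–5 costing 7
Total via 2: 2 + 7 = 9 m.

9 m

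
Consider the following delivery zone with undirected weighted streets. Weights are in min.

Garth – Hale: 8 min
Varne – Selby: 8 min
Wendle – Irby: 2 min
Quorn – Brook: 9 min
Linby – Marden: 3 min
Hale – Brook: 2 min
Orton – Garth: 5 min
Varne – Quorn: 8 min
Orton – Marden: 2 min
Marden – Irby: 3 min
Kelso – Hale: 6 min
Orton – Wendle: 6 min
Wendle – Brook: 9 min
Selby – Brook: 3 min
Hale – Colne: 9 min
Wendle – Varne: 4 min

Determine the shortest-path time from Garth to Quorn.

19 min

Compare a few routes:
Garth - Orton - Marden - Irby - Wendle - Varne - Quorn: 5+2+3+2+4+8 = 24
Garth - Orton - Wendle - Varne - Quorn: 5+6+4+8 = 23
Garth - Hale - Brook - Quorn: 8+2+9 = 19
Cheapest is Garth - Hale - Brook - Quorn at 19 min.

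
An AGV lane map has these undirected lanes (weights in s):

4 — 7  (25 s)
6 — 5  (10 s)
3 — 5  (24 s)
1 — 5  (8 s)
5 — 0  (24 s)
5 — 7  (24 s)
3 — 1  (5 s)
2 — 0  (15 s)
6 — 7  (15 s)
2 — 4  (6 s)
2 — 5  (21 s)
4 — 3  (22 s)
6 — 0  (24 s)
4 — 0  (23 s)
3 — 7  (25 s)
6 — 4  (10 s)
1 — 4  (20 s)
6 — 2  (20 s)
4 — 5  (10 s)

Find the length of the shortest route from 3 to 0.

Compare a few routes:
3 - 4 - 2 - 0: 22+6+15 = 43
3 - 1 - 5 - 4 - 2 - 0: 5+8+10+6+15 = 44
3 - 1 - 5 - 0: 5+8+24 = 37
The minimum is 37 s via 3 - 1 - 5 - 0.

37 s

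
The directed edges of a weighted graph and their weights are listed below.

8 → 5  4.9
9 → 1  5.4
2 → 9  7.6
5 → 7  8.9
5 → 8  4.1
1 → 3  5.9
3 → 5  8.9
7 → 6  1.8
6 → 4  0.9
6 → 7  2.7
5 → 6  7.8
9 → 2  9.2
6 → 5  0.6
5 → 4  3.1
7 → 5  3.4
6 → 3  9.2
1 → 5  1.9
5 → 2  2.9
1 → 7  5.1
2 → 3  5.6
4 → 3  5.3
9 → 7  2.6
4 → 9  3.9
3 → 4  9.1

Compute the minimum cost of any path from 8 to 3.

13.3

Compare a few routes:
8–5–2–3: 4.9+2.9+5.6 = 13.4
8–5–6–4–3: 4.9+7.8+0.9+5.3 = 18.9
8–5–4–3: 4.9+3.1+5.3 = 13.3
The minimum is 13.3 via 8–5–4–3.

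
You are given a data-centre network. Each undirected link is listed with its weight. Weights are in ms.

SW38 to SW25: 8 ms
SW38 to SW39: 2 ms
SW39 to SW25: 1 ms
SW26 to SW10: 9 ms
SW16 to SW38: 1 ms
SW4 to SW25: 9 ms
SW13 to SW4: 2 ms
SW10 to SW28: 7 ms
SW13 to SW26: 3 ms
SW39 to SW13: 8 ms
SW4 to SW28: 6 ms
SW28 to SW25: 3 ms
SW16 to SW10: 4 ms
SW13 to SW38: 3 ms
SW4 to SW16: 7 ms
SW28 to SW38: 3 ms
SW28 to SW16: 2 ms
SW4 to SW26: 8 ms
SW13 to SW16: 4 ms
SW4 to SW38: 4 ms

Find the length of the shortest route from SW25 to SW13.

Shortest distances from SW25:
SW25: 0
SW39: 1  (via SW25)
SW38: 3  (via SW39)
SW28: 3  (via SW25)
SW16: 4  (via SW38)
SW13: 6  (via SW38)
Shortest route: SW25–SW39–SW38–SW13 = 6 ms.

6 ms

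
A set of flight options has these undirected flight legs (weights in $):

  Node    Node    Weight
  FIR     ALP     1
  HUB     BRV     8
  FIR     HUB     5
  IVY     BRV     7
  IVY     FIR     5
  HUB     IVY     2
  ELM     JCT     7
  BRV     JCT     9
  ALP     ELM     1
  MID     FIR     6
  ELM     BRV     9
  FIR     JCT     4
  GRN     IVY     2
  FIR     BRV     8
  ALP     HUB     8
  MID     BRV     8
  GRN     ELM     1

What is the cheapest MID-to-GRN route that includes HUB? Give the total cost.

$15

Best MID to HUB: MID–FIR–HUB costing 11
Shortest HUB→GRN: HUB–IVY–GRN = 4
Total via HUB: 11 + 4 = $15.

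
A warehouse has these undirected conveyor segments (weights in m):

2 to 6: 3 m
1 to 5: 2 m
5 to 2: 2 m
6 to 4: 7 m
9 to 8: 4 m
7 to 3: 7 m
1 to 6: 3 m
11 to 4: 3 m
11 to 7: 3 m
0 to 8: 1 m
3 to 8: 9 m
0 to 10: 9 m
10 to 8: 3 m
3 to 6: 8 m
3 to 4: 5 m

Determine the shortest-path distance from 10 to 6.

20 m

Settle nodes by increasing distance from 10:
10: 0
8: 3  (via 10)
0: 4  (via 8)
9: 7  (via 8)
3: 12  (via 8)
4: 17  (via 3)
7: 19  (via 3)
6: 20  (via 3)
Shortest route: 10 → 8 → 3 → 6 = 20 m.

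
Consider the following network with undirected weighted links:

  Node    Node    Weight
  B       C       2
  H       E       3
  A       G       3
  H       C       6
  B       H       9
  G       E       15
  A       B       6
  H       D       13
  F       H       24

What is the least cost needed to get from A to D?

Shortest distances from A:
A: 0
G: 3  (via A)
B: 6  (via A)
C: 8  (via B)
H: 14  (via C)
E: 17  (via H)
D: 27  (via H)
Shortest route: A–B–C–H–D = 27.

27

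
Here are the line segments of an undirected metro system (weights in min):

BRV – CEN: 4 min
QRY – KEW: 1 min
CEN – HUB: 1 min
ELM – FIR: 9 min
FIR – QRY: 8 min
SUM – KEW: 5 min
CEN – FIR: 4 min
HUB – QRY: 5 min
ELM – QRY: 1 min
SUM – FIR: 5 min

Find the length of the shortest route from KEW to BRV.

Compare a few routes:
KEW - QRY - FIR - CEN - BRV: 1+8+4+4 = 17
KEW - QRY - ELM - FIR - CEN - BRV: 1+1+9+4+4 = 19
KEW - SUM - FIR - CEN - BRV: 5+5+4+4 = 18
KEW - QRY - HUB - CEN - BRV: 1+5+1+4 = 11
Cheapest is KEW - QRY - HUB - CEN - BRV at 11 min.

11 min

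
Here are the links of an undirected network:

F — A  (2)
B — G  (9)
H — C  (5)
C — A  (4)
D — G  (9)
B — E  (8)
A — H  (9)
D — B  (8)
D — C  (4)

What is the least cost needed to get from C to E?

20

Settle nodes by increasing distance from C:
C: 0
A: 4  (via C)
D: 4  (via C)
H: 5  (via C)
F: 6  (via A)
B: 12  (via D)
G: 13  (via D)
E: 20  (via B)
Shortest route: C → D → B → E = 20.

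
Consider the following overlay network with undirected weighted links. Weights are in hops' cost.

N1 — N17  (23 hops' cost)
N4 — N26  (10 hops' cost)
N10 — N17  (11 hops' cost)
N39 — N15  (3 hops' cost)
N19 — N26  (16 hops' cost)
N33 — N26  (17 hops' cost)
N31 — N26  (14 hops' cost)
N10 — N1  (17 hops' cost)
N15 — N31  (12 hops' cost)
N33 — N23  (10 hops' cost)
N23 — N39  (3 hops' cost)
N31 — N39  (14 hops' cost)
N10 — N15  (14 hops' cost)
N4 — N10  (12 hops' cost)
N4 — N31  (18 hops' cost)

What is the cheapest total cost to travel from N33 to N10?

Enumerating some paths:
N33 - N26 - N4 - N10: 17+10+12 = 39
N33 - N23 - N39 - N15 - N10: 10+3+3+14 = 30
The minimum is 30 hops' cost via N33 - N23 - N39 - N15 - N10.

30 hops' cost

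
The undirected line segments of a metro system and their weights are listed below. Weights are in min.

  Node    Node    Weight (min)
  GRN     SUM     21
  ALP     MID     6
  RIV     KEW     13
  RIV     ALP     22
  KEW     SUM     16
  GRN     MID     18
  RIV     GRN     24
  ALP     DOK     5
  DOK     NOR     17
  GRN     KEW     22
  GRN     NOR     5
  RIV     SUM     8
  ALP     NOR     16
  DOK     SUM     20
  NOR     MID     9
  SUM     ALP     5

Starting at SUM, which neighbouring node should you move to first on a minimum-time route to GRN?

GRN

Compare a few routes:
SUM–GRN: 21 = 21
SUM–ALP–MID–NOR–GRN: 5+6+9+5 = 25
The minimum is 21 min via SUM–GRN.
So from SUM the first move is to GRN.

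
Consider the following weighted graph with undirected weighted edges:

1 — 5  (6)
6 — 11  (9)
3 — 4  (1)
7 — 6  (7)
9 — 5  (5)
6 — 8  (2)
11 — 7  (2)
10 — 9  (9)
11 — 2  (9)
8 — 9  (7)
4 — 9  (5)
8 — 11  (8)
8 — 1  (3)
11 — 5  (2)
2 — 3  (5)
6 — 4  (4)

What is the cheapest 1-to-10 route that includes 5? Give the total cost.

20

Best 1 to 5: 1 → 5 costing 6
Best 5 to 10: 5 → 9 → 10 costing 14
Total via 5: 6 + 14 = 20.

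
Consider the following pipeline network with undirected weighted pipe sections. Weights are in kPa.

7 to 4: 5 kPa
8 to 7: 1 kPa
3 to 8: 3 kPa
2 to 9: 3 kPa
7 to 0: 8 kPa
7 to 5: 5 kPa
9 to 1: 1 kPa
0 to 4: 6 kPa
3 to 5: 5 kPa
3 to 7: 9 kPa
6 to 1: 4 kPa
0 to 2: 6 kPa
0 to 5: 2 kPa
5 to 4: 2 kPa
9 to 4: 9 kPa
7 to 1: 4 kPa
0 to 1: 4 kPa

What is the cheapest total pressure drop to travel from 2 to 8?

Shortest distances from 2:
2: 0
9: 3  (via 2)
1: 4  (via 9)
0: 6  (via 2)
5: 8  (via 0)
6: 8  (via 1)
7: 8  (via 1)
8: 9  (via 7)
Shortest route: 2–9–1–7–8 = 9 kPa.

9 kPa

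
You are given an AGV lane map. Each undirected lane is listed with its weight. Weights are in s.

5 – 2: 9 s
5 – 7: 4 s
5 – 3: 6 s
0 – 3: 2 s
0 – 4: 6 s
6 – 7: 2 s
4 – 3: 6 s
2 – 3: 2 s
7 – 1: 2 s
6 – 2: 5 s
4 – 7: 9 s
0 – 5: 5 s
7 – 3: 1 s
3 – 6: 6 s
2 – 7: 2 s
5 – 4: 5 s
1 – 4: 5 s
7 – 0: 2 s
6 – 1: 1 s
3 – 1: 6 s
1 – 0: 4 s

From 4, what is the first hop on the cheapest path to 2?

3

Compare a few routes:
4 - 3 - 2: 6+2 = 8
4 - 3 - 7 - 2: 6+1+2 = 9
4 - 1 - 7 - 2: 5+2+2 = 9
Cheapest is 4 - 3 - 2 at 8 s.
So from 4 the first move is to 3.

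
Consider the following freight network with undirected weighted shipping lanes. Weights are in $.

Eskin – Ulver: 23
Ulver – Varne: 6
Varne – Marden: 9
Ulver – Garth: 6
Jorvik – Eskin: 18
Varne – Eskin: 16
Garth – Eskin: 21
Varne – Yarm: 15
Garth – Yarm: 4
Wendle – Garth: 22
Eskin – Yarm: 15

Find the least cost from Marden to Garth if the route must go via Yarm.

$28

Shortest Marden→Yarm: Marden–Varne–Yarm = 24
Shortest Yarm→Garth: Yarm–Garth = 4
Total via Yarm: 24 + 4 = $28.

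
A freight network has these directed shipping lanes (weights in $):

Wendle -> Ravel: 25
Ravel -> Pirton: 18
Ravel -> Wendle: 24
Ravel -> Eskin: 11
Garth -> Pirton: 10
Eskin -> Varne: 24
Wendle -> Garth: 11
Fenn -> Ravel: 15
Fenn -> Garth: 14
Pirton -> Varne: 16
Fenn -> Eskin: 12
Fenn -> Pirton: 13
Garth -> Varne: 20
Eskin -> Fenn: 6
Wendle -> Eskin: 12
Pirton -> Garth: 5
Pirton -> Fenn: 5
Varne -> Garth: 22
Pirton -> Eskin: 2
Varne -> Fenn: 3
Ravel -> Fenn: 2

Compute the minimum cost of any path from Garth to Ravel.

Running Dijkstra from Garth:
Garth: 0
Pirton: 10  (via Garth)
Eskin: 12  (via Pirton)
Fenn: 15  (via Pirton)
Varne: 20  (via Garth)
Ravel: 30  (via Fenn)
Shortest route: Garth → Pirton → Fenn → Ravel = $30.

$30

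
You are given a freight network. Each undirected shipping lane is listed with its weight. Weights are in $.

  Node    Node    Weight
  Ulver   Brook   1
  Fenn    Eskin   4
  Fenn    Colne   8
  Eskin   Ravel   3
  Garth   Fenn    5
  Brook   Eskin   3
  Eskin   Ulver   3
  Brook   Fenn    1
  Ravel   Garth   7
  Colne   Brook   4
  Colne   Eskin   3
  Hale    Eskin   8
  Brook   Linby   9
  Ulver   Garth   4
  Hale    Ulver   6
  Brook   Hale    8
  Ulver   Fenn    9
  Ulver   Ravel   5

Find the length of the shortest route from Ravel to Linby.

Enumerating some paths:
Ravel → Eskin → Ulver → Brook → Linby: 3+3+1+9 = 16
Ravel → Eskin → Fenn → Brook → Linby: 3+4+1+9 = 17
Ravel → Eskin → Brook → Linby: 3+3+9 = 15
Ravel → Eskin → Colne → Brook → Linby: 3+3+4+9 = 19
The minimum is $15 via Ravel → Eskin → Brook → Linby.

$15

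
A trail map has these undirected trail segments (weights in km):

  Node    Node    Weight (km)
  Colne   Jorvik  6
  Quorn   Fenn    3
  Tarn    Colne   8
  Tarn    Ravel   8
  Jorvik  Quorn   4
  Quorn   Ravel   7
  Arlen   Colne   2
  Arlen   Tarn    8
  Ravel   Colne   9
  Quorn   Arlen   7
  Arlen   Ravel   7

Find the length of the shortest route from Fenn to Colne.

12 km

Shortest distances from Fenn:
Fenn: 0
Quorn: 3  (via Fenn)
Jorvik: 7  (via Quorn)
Ravel: 10  (via Quorn)
Arlen: 10  (via Quorn)
Colne: 12  (via Arlen)
Shortest route: Fenn–Quorn–Arlen–Colne = 12 km.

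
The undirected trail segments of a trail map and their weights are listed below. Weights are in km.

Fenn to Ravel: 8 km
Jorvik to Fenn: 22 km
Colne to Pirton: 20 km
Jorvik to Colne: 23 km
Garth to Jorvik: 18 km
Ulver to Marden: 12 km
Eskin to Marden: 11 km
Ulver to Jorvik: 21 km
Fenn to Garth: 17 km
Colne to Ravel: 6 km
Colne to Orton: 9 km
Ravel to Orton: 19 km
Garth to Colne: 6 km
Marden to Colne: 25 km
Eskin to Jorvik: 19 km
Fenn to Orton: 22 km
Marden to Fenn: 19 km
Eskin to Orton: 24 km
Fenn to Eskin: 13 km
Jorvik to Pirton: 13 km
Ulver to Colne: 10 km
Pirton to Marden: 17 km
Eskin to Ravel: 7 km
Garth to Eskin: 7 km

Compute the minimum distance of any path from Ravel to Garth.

Settle nodes by increasing distance from Ravel:
Ravel: 0
Colne: 6  (via Ravel)
Eskin: 7  (via Ravel)
Fenn: 8  (via Ravel)
Garth: 12  (via Colne)
Shortest route: Ravel–Colne–Garth = 12 km.

12 km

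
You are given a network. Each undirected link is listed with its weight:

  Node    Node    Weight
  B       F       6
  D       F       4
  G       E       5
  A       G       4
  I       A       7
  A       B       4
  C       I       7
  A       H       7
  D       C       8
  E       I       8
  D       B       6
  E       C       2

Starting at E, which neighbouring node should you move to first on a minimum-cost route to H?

G

Enumerating some paths:
E → G → A → H: 5+4+7 = 16
E → I → A → H: 8+7+7 = 22
The minimum is 16 via E → G → A → H.
So from E the first move is to G.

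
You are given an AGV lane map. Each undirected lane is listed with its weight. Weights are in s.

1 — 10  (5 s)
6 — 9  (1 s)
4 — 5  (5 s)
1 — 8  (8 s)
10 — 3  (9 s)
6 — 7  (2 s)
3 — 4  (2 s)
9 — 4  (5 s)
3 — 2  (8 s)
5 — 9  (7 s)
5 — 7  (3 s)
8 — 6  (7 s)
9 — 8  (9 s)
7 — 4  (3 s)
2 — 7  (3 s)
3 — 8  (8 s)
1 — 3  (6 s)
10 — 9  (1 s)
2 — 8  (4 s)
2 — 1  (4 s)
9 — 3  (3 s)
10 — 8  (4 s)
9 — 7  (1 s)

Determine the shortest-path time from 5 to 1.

10 s

Enumerating some paths:
5 - 7 - 6 - 9 - 10 - 1: 3+2+1+1+5 = 12
5 - 7 - 9 - 10 - 1: 3+1+1+5 = 10
Cheapest is 5 - 7 - 9 - 10 - 1 at 10 s.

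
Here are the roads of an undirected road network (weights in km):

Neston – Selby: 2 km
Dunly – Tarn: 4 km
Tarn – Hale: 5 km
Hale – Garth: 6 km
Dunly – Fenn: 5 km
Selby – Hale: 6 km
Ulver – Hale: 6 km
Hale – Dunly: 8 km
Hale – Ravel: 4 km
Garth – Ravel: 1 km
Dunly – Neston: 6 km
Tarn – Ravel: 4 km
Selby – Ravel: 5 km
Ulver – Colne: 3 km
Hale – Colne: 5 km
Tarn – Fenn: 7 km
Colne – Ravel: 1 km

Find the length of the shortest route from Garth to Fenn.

12 km

Shortest distances from Garth:
Garth: 0
Ravel: 1  (via Garth)
Colne: 2  (via Ravel)
Hale: 5  (via Ravel)
Tarn: 5  (via Ravel)
Ulver: 5  (via Colne)
Selby: 6  (via Ravel)
Neston: 8  (via Selby)
Dunly: 9  (via Tarn)
Fenn: 12  (via Tarn)
Shortest route: Garth–Ravel–Tarn–Fenn = 12 km.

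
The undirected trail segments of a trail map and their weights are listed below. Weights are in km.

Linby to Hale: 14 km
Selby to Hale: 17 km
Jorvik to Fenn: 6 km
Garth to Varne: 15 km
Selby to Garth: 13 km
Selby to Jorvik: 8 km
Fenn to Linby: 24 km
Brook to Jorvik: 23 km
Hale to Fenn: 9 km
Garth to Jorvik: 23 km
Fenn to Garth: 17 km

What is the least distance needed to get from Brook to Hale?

Settle nodes by increasing distance from Brook:
Brook: 0
Jorvik: 23  (via Brook)
Fenn: 29  (via Jorvik)
Selby: 31  (via Jorvik)
Hale: 38  (via Fenn)
Shortest route: Brook–Jorvik–Fenn–Hale = 38 km.

38 km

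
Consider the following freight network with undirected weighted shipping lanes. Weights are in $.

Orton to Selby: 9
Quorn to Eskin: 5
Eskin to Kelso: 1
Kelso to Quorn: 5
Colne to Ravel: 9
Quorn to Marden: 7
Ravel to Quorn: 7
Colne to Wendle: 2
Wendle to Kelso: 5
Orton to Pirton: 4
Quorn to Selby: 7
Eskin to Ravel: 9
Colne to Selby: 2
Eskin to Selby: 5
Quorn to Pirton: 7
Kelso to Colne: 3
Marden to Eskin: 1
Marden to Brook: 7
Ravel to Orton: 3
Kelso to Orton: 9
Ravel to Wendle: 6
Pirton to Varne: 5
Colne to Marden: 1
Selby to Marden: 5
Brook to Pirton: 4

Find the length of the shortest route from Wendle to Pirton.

Compare a few routes:
Wendle–Colne–Marden–Brook–Pirton: 2+1+7+4 = 14
Wendle–Colne–Marden–Eskin–Quorn–Pirton: 2+1+1+5+7 = 16
Wendle–Ravel–Orton–Pirton: 6+3+4 = 13
Cheapest is Wendle–Ravel–Orton–Pirton at $13.

$13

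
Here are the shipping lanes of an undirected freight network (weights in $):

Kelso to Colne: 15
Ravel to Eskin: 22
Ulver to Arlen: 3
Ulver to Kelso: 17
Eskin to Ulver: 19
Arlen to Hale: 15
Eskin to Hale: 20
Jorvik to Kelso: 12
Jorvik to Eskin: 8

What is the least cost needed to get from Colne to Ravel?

$57

Enumerating some paths:
Colne - Kelso - Ulver - Eskin - Ravel: 15+17+19+22 = 73
Colne - Kelso - Jorvik - Eskin - Ravel: 15+12+8+22 = 57
Cheapest is Colne - Kelso - Jorvik - Eskin - Ravel at $57.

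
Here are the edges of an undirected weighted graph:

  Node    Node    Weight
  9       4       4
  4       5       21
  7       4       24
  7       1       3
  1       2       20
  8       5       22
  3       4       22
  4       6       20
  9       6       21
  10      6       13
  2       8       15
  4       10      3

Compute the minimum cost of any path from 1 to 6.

43

Settle nodes by increasing distance from 1:
1: 0
7: 3  (via 1)
2: 20  (via 1)
4: 27  (via 7)
10: 30  (via 4)
9: 31  (via 4)
8: 35  (via 2)
6: 43  (via 10)
Shortest route: 1–7–4–10–6 = 43.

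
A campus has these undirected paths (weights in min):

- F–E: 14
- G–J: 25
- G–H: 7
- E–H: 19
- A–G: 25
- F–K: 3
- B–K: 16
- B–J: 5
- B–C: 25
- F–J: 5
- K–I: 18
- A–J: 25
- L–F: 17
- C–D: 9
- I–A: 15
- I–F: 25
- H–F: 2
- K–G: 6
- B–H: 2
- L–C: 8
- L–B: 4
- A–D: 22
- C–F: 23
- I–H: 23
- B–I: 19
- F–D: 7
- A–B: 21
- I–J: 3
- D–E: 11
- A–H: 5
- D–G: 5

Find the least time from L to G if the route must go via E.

Best L to E: L → B → H → F → E costing 22
Shortest E→G: E → D → G = 16
Total via E: 22 + 16 = 38 min.

38 min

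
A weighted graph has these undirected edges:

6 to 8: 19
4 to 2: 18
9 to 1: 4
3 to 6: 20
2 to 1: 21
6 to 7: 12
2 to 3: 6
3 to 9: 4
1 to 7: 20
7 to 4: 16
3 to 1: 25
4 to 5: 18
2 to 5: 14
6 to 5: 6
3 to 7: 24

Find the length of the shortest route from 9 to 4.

28

Running Dijkstra from 9:
9: 0
1: 4  (via 9)
3: 4  (via 9)
2: 10  (via 3)
5: 24  (via 2)
6: 24  (via 3)
7: 24  (via 1)
4: 28  (via 2)
Shortest route: 9 → 3 → 2 → 4 = 28.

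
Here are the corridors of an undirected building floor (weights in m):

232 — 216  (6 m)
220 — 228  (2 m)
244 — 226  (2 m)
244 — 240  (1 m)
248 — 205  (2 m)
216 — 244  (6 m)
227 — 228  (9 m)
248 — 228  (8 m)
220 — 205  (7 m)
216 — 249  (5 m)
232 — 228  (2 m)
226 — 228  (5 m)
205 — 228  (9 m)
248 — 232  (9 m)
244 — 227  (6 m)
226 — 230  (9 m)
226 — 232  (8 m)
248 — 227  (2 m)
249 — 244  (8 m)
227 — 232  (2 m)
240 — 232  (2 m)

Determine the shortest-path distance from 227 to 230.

16 m

Shortest distances from 227:
227: 0
248: 2  (via 227)
232: 2  (via 227)
228: 4  (via 232)
240: 4  (via 232)
205: 4  (via 248)
244: 5  (via 240)
220: 6  (via 228)
226: 7  (via 244)
216: 8  (via 232)
249: 13  (via 244)
230: 16  (via 226)
Shortest route: 227 → 232 → 240 → 244 → 226 → 230 = 16 m.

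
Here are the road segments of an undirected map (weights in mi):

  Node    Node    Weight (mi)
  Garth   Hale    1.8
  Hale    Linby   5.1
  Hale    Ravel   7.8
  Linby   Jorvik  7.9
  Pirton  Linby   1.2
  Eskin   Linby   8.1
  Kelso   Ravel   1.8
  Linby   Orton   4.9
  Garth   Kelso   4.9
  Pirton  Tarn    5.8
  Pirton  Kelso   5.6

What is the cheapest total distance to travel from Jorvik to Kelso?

Settle nodes by increasing distance from Jorvik:
Jorvik: 0
Linby: 7.9  (via Jorvik)
Pirton: 9.1  (via Linby)
Orton: 12.8  (via Linby)
Hale: 13  (via Linby)
Kelso: 14.7  (via Pirton)
Shortest route: Jorvik → Linby → Pirton → Kelso = 14.7 mi.

14.7 mi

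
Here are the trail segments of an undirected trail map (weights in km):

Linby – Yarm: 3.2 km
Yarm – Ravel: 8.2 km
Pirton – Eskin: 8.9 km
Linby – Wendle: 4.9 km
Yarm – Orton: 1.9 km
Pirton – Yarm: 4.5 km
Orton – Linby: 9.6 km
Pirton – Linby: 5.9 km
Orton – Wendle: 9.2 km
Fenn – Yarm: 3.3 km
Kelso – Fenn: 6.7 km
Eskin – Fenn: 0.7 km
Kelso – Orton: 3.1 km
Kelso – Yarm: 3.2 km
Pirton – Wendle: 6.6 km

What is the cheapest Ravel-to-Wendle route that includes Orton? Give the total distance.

19.3 km

Best Ravel to Orton: Ravel → Yarm → Orton costing 10.1
Shortest Orton→Wendle: Orton → Wendle = 9.2
Total via Orton: 10.1 + 9.2 = 19.3 km.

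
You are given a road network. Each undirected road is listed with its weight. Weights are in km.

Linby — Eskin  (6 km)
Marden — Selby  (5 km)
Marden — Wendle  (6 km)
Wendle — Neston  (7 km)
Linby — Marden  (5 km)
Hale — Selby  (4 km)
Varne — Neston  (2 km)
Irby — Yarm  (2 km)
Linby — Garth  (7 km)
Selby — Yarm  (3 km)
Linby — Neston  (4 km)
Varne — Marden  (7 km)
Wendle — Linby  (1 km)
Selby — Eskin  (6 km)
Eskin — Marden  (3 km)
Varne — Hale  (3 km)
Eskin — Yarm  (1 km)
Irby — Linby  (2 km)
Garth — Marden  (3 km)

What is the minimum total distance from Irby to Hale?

Running Dijkstra from Irby:
Irby: 0
Yarm: 2  (via Irby)
Linby: 2  (via Irby)
Wendle: 3  (via Linby)
Eskin: 3  (via Yarm)
Selby: 5  (via Yarm)
Neston: 6  (via Linby)
Marden: 6  (via Eskin)
Varne: 8  (via Neston)
Garth: 9  (via Linby)
Hale: 9  (via Selby)
Shortest route: Irby–Yarm–Selby–Hale = 9 km.

9 km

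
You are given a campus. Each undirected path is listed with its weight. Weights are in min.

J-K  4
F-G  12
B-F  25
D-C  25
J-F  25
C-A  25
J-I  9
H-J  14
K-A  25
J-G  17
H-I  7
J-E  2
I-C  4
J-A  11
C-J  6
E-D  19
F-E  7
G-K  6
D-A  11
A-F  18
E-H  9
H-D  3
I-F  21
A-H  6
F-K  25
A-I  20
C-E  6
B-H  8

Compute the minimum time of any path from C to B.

Running Dijkstra from C:
C: 0
I: 4  (via C)
E: 6  (via C)
J: 6  (via C)
K: 10  (via J)
H: 11  (via I)
F: 13  (via E)
D: 14  (via H)
G: 16  (via K)
A: 17  (via J)
B: 19  (via H)
Shortest route: C–I–H–B = 19 min.

19 min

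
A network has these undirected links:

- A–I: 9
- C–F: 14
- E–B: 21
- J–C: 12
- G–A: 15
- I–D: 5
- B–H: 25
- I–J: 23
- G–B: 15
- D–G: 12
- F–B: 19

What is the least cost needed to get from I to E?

53

Candidate routes:
I–D–G–B–E: 5+12+15+21 = 53
I–J–C–F–B–E: 23+12+14+19+21 = 89
I–A–G–B–E: 9+15+15+21 = 60
Cheapest is I–D–G–B–E at 53.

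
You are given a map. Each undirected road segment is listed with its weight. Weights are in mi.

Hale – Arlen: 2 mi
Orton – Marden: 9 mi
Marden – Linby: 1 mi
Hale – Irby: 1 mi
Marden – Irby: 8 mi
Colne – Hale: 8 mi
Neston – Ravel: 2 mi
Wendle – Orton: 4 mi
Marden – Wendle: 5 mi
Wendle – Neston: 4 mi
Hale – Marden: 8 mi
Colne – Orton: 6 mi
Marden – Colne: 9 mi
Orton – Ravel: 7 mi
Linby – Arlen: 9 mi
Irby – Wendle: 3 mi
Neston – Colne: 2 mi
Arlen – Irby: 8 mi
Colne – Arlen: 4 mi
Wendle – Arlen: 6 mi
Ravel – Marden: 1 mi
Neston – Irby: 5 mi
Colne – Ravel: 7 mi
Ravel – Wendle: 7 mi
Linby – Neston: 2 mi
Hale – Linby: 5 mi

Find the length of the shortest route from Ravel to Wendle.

Running Dijkstra from Ravel:
Ravel: 0
Marden: 1  (via Ravel)
Neston: 2  (via Ravel)
Linby: 2  (via Marden)
Colne: 4  (via Neston)
Wendle: 6  (via Marden)
Shortest route: Ravel–Marden–Wendle = 6 mi.

6 mi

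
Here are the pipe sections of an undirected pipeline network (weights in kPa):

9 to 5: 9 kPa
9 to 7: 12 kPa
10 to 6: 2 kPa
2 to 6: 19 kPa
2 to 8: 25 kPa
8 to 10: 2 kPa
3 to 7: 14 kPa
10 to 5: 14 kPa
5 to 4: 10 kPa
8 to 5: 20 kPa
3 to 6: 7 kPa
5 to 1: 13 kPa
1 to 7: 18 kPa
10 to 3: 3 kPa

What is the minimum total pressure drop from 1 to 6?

29 kPa

Candidate routes:
1 → 5 → 8 → 10 → 6: 13+20+2+2 = 37
1 → 5 → 10 → 6: 13+14+2 = 29
The minimum is 29 kPa via 1 → 5 → 10 → 6.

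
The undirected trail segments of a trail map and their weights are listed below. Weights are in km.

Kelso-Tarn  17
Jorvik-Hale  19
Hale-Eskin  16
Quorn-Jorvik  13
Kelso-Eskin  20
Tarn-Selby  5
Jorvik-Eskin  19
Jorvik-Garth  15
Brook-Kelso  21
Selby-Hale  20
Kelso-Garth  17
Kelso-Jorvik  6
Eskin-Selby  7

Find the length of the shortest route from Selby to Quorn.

39 km

Compare a few routes:
Selby–Eskin–Kelso–Jorvik–Quorn: 7+20+6+13 = 46
Selby–Tarn–Kelso–Jorvik–Quorn: 5+17+6+13 = 41
Selby–Eskin–Jorvik–Quorn: 7+19+13 = 39
Cheapest is Selby–Eskin–Jorvik–Quorn at 39 km.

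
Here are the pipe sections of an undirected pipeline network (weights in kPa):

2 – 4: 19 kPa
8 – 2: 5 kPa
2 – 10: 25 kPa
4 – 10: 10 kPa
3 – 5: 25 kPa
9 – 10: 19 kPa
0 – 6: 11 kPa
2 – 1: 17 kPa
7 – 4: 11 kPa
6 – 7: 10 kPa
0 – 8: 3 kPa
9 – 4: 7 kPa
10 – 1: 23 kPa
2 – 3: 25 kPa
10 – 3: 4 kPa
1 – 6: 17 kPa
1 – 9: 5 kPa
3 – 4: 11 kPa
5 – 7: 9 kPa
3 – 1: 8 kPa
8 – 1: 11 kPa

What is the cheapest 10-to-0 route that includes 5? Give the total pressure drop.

Best 10 to 5: 10 → 3 → 5 costing 29
Best 5 to 0: 5 → 7 → 6 → 0 costing 30
Total via 5: 29 + 30 = 59 kPa.

59 kPa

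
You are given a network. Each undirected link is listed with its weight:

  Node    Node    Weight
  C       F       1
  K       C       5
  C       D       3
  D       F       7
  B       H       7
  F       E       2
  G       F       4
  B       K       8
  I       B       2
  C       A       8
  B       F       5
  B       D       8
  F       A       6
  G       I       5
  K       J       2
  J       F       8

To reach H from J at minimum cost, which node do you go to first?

Compare a few routes:
J–F–B–H: 8+5+7 = 20
J–K–C–D–B–H: 2+5+3+8+7 = 25
J–K–B–H: 2+8+7 = 17
J–K–C–F–B–H: 2+5+1+5+7 = 20
Cheapest is J–K–B–H at 17.
So from J the first move is to K.

K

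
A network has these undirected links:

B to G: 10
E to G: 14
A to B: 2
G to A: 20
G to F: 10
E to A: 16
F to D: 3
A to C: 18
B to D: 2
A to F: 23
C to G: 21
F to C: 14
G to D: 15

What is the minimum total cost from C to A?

Shortest distances from C:
C: 0
F: 14  (via C)
D: 17  (via F)
A: 18  (via C)
Shortest route: C → A = 18.

18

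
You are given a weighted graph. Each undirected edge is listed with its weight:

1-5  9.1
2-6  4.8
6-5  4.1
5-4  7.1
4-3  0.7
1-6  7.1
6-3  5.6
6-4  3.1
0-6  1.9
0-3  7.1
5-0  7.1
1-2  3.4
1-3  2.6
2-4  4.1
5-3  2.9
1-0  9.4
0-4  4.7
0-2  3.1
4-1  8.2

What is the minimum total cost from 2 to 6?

4.8

Running Dijkstra from 2:
2: 0
0: 3.1  (via 2)
1: 3.4  (via 2)
4: 4.1  (via 2)
3: 4.8  (via 4)
6: 4.8  (via 2)
Shortest route: 2–6 = 4.8.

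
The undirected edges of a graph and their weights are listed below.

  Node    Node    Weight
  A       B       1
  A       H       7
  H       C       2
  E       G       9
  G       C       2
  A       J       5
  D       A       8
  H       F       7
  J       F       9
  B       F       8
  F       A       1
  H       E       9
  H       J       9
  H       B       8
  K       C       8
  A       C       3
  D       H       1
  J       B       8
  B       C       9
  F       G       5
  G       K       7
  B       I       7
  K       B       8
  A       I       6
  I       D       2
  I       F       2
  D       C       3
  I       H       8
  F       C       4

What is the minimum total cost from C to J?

Settle nodes by increasing distance from C:
C: 0
G: 2  (via C)
H: 2  (via C)
A: 3  (via C)
D: 3  (via C)
B: 4  (via A)
F: 4  (via C)
I: 5  (via D)
J: 8  (via A)
Shortest route: C–A–J = 8.

8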